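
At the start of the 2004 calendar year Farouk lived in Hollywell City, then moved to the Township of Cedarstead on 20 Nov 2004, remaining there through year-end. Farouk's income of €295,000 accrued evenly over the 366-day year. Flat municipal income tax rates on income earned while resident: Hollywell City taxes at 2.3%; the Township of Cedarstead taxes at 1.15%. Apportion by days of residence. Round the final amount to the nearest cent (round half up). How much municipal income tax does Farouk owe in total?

€6,395.70

Hollywell City, 1 Jan – 19 Nov 2004: 324 days → €295,000 × 2.3% × 324/366 = €6,006.3934
The Township of Cedarstead, 20 Nov – 31 Dec 2004: 42 days → €295,000 × 1.15% × 42/366 = €389.3033
Total = €6,395.6967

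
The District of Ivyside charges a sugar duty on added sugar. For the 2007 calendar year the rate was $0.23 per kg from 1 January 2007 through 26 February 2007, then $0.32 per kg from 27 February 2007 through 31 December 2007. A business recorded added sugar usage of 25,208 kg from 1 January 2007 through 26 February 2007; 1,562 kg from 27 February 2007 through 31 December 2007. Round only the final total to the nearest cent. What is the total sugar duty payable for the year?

1 January – 26 February 2007: 25,208 kg at $0.23/kg → $5,797.84
27 February – 31 December 2007: 1,562 kg at $0.32/kg → $499.84

$6,297.68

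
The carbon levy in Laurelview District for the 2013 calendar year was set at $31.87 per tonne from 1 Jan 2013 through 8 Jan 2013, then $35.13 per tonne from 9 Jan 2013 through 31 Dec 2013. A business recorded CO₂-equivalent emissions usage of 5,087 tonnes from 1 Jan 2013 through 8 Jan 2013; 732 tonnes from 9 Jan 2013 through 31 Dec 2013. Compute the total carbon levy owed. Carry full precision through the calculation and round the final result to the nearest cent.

$187837.85

1 Jan – 8 Jan 2013: 5,087 tonnes at $31.87/tonne → $162122.69
9 Jan – 31 Dec 2013: 732 tonnes at $35.13/tonne → $25715.16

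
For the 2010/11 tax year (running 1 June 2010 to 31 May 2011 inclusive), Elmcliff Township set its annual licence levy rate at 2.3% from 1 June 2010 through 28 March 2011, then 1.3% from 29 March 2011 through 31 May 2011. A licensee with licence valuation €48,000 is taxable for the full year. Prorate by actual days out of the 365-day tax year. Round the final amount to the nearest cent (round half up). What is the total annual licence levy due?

€1,019.84

1 June 2010 – 28 March 2011: 301 days at 2.3% → €48,000 × 2.3% × 301/365 = €910.4219
29 March – 31 May 2011: 64 days at 1.3% → €48,000 × 1.3% × 64/365 = €109.4137
Total = €1,019.8356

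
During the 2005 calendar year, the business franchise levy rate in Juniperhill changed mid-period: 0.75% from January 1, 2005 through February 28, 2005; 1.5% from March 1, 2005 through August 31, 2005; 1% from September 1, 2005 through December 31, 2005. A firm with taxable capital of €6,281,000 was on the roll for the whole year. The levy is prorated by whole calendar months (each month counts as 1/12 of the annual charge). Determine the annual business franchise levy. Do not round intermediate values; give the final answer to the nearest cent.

January 1 – February 28, 2005: 2 months at 0.75% → €6,281,000 × 0.75% × 2/12 = €7,851.2500
March 1 – August 31, 2005: 6 months at 1.5% → €6,281,000 × 1.5% × 6/12 = €47,107.5000
September 1 – December 31, 2005: 4 months at 1% → €6,281,000 × 1% × 4/12 = €20,936.6667
Total = €75,895.4167

€75,895.42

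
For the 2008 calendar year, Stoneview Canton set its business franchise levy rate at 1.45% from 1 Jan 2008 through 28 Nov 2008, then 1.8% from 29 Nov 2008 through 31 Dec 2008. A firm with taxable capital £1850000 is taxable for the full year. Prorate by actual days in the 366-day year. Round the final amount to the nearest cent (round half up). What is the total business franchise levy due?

1 Jan – 28 Nov 2008: 333 days at 1.45% → £1850000 × 1.45% × 333/366 = £24406.3525
29 Nov – 31 Dec 2008: 33 days at 1.8% → £1850000 × 1.8% × 33/366 = £3002.4590
Total = £27408.8115

£27408.81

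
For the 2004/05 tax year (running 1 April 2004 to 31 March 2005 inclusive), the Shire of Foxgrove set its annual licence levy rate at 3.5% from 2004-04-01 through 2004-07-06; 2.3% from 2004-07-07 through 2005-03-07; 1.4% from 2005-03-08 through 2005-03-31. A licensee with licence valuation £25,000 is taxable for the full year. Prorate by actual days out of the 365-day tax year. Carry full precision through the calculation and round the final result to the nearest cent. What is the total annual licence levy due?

2004-04-01 to 2004-07-06: 97 days at 3.5% → £25,000 × 3.5% × 97/365 = £232.5342
2004-07-07 to 2005-03-07: 244 days at 2.3% → £25,000 × 2.3% × 244/365 = £384.3836
2005-03-08 to 2005-03-31: 24 days at 1.4% → £25,000 × 1.4% × 24/365 = £23.0137
Total = £639.9315

£639.93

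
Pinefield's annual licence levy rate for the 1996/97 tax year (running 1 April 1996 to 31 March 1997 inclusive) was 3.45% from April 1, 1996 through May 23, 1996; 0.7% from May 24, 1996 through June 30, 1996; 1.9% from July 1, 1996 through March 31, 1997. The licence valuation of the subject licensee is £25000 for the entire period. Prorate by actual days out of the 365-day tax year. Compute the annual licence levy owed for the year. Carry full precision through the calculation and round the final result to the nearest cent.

£500.03

April 1 – May 23, 1996: 53 days at 3.45% → £25000 × 3.45% × 53/365 = £125.2397
May 24 – June 30, 1996: 38 days at 0.7% → £25000 × 0.7% × 38/365 = £18.2192
July 1, 1996 – March 31, 1997: 274 days at 1.9% → £25000 × 1.9% × 274/365 = £356.5753
Total = £500.0342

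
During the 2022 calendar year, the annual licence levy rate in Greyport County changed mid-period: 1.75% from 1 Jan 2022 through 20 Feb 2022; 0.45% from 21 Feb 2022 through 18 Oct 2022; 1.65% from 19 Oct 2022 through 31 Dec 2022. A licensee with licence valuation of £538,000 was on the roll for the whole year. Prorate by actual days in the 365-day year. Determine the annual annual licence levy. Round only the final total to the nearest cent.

£4,707.13

1 Jan – 20 Feb 2022: 51 days at 1.75% → £538,000 × 1.75% × 51/365 = £1,315.5205
21 Feb – 18 Oct 2022: 240 days at 0.45% → £538,000 × 0.45% × 240/365 = £1,591.8904
19 Oct – 31 Dec 2022: 74 days at 1.65% → £538,000 × 1.65% × 74/365 = £1,799.7205
Total = £4,707.1315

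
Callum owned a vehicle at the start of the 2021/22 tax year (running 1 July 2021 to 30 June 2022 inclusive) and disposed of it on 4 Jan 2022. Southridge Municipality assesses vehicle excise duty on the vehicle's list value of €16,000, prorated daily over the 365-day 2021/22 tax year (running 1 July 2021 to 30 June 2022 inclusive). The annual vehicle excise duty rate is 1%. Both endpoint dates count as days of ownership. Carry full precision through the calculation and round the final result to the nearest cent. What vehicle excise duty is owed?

€82.41

Days held (1 Jul 2021 – 4 Jan 2022): 188 out of 365
Tax = €16,000 × 1% × 188/365 = €82.4110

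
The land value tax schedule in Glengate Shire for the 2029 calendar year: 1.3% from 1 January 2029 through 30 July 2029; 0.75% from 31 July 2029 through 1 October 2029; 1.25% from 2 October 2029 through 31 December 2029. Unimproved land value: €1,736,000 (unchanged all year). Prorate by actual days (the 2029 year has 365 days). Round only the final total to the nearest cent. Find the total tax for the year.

€20,703.58

1 January – 30 July 2029: 211 days at 1.3% → €1,736,000 × 1.3% × 211/365 = €13,046.1589
31 July – 1 October 2029: 63 days at 0.75% → €1,736,000 × 0.75% × 63/365 = €2,247.2877
2 October – 31 December 2029: 91 days at 1.25% → €1,736,000 × 1.25% × 91/365 = €5,410.1370
Total = €20,703.5836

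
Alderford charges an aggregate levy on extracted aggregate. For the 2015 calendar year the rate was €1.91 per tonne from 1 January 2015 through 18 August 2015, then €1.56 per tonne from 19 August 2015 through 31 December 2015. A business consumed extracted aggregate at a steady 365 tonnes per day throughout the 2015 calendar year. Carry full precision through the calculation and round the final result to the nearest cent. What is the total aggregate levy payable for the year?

1 January – 18 August 2015: 230 days × 365 tonnes/day = 83,950 tonnes at €1.91/tonne → €160,344.50
19 August – 31 December 2015: 135 days × 365 tonnes/day = 49,275 tonnes at €1.56/tonne → €76,869.00

€237,213.50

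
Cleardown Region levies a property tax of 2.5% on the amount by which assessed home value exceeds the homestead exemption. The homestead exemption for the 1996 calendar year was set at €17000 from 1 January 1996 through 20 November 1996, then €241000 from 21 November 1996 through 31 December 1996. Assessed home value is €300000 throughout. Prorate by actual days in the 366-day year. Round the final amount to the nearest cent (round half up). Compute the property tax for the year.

1 January – 20 November 1996: 325 days, exemption €17000 → (€300000 − €17000) × 2.5% × 325/366 = €6282.4454
21 November – 31 December 1996: 41 days, exemption €241000 → (€300000 − €241000) × 2.5% × 41/366 = €165.2322
Total = €6447.6776

€6447.68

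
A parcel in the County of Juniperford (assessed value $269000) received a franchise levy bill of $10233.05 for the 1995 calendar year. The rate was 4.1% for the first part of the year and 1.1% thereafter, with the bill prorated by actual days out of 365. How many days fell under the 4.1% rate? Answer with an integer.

Let d = days at the first rate; then 365 − d days at the second rate.
$269000 × [4.1%·d + 1.1%·(365−d)] / 365 = $10233.05
Solving gives d = 329, so the new rate took effect on 26 Nov 1995.

329 days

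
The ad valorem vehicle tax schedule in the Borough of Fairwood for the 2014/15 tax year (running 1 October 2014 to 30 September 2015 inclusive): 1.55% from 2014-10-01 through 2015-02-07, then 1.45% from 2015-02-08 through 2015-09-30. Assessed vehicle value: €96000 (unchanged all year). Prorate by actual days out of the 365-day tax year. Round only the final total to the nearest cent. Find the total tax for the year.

2014-10-01 to 2015-02-07: 130 days at 1.55% → €96000 × 1.55% × 130/365 = €529.9726
2015-02-08 to 2015-09-30: 235 days at 1.45% → €96000 × 1.45% × 235/365 = €896.2192
Total = €1426.1918

€1426.19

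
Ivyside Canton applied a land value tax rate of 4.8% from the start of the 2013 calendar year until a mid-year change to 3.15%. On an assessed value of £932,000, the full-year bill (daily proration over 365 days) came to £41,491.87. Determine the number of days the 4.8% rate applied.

288 days

Let d = days at the first rate; then 365 − d days at the second rate.
£932,000 × [4.8%·d + 3.15%·(365−d)] / 365 = £41,491.87
Solving gives d = 288, so the new rate took effect on 16 October 2013.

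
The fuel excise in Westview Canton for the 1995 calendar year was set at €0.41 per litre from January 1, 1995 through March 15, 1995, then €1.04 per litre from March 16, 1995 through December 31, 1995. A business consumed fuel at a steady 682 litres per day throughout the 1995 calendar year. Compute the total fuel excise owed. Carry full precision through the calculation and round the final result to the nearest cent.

January 1 – March 15, 1995: 74 days × 682 litres/day = 50,468 litres at €0.41/litre → €20,691.88
March 16 – December 31, 1995: 291 days × 682 litres/day = 198,462 litres at €1.04/litre → €206,400.48

€227,092.36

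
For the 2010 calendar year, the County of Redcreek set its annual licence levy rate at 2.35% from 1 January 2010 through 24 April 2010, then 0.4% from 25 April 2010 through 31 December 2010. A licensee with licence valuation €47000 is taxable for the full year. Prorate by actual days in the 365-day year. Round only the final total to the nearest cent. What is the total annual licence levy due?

1 January – 24 April 2010: 114 days at 2.35% → €47000 × 2.35% × 114/365 = €344.9671
25 April – 31 December 2010: 251 days at 0.4% → €47000 × 0.4% × 251/365 = €129.2822
Total = €474.2493

€474.25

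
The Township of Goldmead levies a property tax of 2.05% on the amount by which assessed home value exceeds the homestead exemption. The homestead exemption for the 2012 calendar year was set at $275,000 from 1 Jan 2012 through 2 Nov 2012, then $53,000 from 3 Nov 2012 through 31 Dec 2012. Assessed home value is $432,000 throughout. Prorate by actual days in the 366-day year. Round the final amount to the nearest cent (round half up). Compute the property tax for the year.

$3,952.13

1 Jan – 2 Nov 2012: 307 days, exemption $275,000 → ($432,000 − $275,000) × 2.05% × 307/366 = $2,699.6708
3 Nov – 31 Dec 2012: 59 days, exemption $53,000 → ($432,000 − $53,000) × 2.05% × 59/366 = $1,252.4604
Total = $3,952.1311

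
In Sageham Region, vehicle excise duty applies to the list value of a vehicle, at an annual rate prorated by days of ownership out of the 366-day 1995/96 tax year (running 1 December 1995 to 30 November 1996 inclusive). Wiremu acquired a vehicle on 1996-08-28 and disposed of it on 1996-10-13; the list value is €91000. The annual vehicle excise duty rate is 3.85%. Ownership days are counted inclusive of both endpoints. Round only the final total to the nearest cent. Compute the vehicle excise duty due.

€449.90

Days held (1996-08-28 to 1996-10-13): 47 out of 366
Tax = €91000 × 3.85% × 47/366 = €449.9030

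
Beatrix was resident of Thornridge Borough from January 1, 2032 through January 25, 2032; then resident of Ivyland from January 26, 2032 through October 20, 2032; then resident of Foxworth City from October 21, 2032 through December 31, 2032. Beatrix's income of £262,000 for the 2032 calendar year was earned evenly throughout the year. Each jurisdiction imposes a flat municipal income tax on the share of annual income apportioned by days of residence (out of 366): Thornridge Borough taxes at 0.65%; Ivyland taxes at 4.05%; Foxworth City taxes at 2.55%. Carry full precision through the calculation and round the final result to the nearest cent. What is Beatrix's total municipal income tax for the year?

Thornridge Borough, January 1 – January 25, 2032: 25 days → £262,000 × 0.65% × 25/366 = £116.3251
Ivyland, January 26 – October 20, 2032: 269 days → £262,000 × 4.05% × 269/366 = £7,798.7951
Foxworth City, October 21 – December 31, 2032: 72 days → £262,000 × 2.55% × 72/366 = £1,314.2951
Total = £9,229.4153

£9,229.42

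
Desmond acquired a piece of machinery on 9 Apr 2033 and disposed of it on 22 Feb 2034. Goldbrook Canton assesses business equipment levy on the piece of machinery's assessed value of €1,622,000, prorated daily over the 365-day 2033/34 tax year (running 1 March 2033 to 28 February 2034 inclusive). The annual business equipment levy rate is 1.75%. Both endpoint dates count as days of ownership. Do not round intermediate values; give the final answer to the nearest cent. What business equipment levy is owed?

€24,885.48

Days held (9 Apr 2033 – 22 Feb 2034): 320 out of 365
Tax = €1,622,000 × 1.75% × 320/365 = €24,885.4795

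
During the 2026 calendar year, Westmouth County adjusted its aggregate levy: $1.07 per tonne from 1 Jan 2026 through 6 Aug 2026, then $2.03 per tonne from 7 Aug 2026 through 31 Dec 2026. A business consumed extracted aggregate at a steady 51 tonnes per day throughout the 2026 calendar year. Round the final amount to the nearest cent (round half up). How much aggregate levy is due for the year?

1 Jan – 6 Aug 2026: 218 days × 51 tonnes/day = 11,118 tonnes at $1.07/tonne → $11896.26
7 Aug – 31 Dec 2026: 147 days × 51 tonnes/day = 7,497 tonnes at $2.03/tonne → $15218.91

$27115.17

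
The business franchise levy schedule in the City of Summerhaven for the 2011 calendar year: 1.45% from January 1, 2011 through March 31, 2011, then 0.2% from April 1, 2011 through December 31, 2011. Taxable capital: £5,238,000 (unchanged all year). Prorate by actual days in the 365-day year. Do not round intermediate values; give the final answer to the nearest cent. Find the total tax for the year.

£26,620.52

January 1 – March 31, 2011: 90 days at 1.45% → £5,238,000 × 1.45% × 90/365 = £18,727.6438
April 1 – December 31, 2011: 275 days at 0.2% → £5,238,000 × 0.2% × 275/365 = £7,892.8767
Total = £26,620.5205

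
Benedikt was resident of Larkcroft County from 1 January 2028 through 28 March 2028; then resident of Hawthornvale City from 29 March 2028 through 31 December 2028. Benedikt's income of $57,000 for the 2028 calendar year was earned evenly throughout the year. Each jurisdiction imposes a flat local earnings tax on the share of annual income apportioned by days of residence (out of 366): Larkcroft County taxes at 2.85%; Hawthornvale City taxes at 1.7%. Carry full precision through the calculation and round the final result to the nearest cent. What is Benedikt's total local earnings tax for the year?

$1,126.61

Larkcroft County, 1 January – 28 March 2028: 88 days → $57,000 × 2.85% × 88/366 = $390.5902
Hawthornvale City, 29 March – 31 December 2028: 278 days → $57,000 × 1.7% × 278/366 = $736.0164
Total = $1,126.6066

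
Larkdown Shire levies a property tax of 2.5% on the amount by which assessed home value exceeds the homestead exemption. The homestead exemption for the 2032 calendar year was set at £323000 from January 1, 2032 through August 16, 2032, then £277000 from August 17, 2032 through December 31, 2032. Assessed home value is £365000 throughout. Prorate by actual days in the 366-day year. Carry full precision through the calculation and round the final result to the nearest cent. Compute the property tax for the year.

January 1 – August 16, 2032: 229 days, exemption £323000 → (£365000 − £323000) × 2.5% × 229/366 = £656.9672
August 17 – December 31, 2032: 137 days, exemption £277000 → (£365000 − £277000) × 2.5% × 137/366 = £823.4973
Total = £1480.4645

£1480.46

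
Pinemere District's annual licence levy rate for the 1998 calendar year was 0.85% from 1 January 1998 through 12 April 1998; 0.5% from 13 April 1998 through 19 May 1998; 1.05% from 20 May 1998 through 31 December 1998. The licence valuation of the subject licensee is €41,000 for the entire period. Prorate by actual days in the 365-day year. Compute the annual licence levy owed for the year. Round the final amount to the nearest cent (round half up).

1 January – 12 April 1998: 102 days at 0.85% → €41,000 × 0.85% × 102/365 = €97.3890
13 April – 19 May 1998: 37 days at 0.5% → €41,000 × 0.5% × 37/365 = €20.7808
20 May – 31 December 1998: 226 days at 1.05% → €41,000 × 1.05% × 226/365 = €266.5562
Total = €384.7260

€384.73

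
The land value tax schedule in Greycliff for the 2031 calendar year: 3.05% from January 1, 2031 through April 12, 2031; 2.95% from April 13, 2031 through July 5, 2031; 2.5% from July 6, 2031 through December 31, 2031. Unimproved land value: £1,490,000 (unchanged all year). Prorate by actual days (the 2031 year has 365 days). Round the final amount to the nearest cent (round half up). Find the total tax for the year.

January 1 – April 12, 2031: 102 days at 3.05% → £1,490,000 × 3.05% × 102/365 = £12,699.6986
April 13 – July 5, 2031: 84 days at 2.95% → £1,490,000 × 2.95% × 84/365 = £10,115.6712
July 6 – December 31, 2031: 179 days at 2.5% → £1,490,000 × 2.5% × 179/365 = £18,267.8082
Total = £41,083.1781

£41,083.18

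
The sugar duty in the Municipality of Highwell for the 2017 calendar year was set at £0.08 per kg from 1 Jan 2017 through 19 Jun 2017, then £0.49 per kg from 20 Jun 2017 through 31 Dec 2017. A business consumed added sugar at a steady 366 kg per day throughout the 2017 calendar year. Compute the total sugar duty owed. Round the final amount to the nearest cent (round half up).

1 Jan – 19 Jun 2017: 170 days × 366 kg/day = 62,220 kg at £0.08/kg → £4,977.60
20 Jun – 31 Dec 2017: 195 days × 366 kg/day = 71,370 kg at £0.49/kg → £34,971.30

£39,948.90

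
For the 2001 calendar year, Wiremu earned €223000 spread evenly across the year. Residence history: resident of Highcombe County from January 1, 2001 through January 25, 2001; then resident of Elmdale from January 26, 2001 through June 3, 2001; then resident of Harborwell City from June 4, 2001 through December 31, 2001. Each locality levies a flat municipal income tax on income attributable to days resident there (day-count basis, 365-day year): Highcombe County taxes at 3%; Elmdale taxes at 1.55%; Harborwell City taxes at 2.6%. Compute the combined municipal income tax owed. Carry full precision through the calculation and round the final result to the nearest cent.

€5031.55

Highcombe County, January 1 – January 25, 2001: 25 days → €223000 × 3% × 25/365 = €458.2192
Elmdale, January 26 – June 3, 2001: 129 days → €223000 × 1.55% × 129/365 = €1221.6123
Harborwell City, June 4 – December 31, 2001: 211 days → €223000 × 2.6% × 211/365 = €3351.7205
Total = €5031.5521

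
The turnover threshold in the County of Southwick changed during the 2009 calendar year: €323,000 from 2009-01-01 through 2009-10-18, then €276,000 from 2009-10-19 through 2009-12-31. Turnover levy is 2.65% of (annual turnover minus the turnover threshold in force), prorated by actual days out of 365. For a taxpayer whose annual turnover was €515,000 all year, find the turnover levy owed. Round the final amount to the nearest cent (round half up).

2009-01-01 to 2009-10-18: 291 days, exemption €323,000 → (€515,000 − €323,000) × 2.65% × 291/365 = €4,056.4603
2009-10-19 to 2009-12-31: 74 days, exemption €276,000 → (€515,000 − €276,000) × 2.65% × 74/365 = €1,284.0521
Total = €5,340.5123

€5,340.51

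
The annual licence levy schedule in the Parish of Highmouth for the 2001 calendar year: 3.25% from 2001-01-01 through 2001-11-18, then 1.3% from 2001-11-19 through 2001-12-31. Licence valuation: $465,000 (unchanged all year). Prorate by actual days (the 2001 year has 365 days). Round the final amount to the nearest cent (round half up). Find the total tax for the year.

$14,044.27

2001-01-01 to 2001-11-18: 322 days at 3.25% → $465,000 × 3.25% × 322/365 = $13,332.1233
2001-11-19 to 2001-12-31: 43 days at 1.3% → $465,000 × 1.3% × 43/365 = $712.1507
Total = $14,044.2740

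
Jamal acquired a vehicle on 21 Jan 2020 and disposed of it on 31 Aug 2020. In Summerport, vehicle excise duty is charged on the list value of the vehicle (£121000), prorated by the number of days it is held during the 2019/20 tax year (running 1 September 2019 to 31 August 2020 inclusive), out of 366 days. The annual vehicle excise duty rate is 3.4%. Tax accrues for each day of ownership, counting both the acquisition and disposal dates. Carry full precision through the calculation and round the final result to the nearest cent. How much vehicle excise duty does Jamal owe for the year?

£2517.86

Days held (21 Jan – 31 Aug 2020): 224 out of 366
Tax = £121000 × 3.4% × 224/366 = £2517.8579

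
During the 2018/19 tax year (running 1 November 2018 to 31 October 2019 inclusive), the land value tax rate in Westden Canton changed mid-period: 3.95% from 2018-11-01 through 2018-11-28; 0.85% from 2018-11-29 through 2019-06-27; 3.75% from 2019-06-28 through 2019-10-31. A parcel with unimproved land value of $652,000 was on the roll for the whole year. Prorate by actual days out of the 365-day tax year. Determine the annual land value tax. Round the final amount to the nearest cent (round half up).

2018-11-01 to 2018-11-28: 28 days at 3.95% → $652,000 × 3.95% × 28/365 = $1,975.6493
2018-11-29 to 2019-06-27: 211 days at 0.85% → $652,000 × 0.85% × 211/365 = $3,203.7315
2019-06-28 to 2019-10-31: 126 days at 3.75% → $652,000 × 3.75% × 126/365 = $8,440.2740
Total = $13,619.6548

$13,619.65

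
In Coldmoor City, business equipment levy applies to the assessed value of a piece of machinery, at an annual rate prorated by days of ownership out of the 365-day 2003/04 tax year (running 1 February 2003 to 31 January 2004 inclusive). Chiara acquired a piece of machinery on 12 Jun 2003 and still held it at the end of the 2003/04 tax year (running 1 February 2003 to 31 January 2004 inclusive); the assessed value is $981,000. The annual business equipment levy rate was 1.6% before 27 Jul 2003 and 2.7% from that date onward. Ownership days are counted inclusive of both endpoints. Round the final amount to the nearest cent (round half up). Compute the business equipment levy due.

$15,650.31

12 Jun – 26 Jul 2003: 45 days at 1.6% → $981,000 × 1.6% × 45/365 = $1,935.1233
27 Jul 2003 – 31 Jan 2004: 189 days at 2.7% → $981,000 × 2.7% × 189/365 = $13,715.1863
Total = $15,650.3096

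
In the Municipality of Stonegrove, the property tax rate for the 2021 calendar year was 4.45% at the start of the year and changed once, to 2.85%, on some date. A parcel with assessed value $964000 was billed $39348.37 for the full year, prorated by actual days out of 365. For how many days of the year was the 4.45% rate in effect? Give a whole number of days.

Let d = days at the first rate; then 365 − d days at the second rate.
$964000 × [4.45%·d + 2.85%·(365−d)] / 365 = $39348.37
Solving gives d = 281, so the new rate took effect on 9 Oct 2021.

281 days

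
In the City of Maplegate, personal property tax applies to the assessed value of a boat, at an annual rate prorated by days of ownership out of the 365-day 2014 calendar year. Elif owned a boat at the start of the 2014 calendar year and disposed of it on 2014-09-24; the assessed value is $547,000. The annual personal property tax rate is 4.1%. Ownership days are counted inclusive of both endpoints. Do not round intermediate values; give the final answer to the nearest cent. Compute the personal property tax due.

$16,405.50

Days held (2014-01-01 to 2014-09-24): 267 out of 365
Tax = $547,000 × 4.1% × 267/365 = $16,405.5041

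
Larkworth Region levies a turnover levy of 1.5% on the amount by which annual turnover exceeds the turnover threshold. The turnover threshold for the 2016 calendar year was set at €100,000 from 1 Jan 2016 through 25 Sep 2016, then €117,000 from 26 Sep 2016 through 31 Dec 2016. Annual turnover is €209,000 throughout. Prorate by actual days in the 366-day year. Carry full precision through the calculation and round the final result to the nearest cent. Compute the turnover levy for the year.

€1,567.42

1 Jan – 25 Sep 2016: 269 days, exemption €100,000 → (€209,000 − €100,000) × 1.5% × 269/366 = €1,201.6803
26 Sep – 31 Dec 2016: 97 days, exemption €117,000 → (€209,000 − €117,000) × 1.5% × 97/366 = €365.7377
Total = €1,567.4180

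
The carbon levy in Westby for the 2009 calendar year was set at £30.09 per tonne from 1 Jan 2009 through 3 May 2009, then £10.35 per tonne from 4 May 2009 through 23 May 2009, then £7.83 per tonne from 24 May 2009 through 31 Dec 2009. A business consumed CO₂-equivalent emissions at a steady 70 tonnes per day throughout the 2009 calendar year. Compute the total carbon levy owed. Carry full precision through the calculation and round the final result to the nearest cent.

1 Jan – 3 May 2009: 123 days × 70 tonnes/day = 8,610 tonnes at £30.09/tonne → £259,074.90
4 May – 23 May 2009: 20 days × 70 tonnes/day = 1,400 tonnes at £10.35/tonne → £14,490.00
24 May – 31 Dec 2009: 222 days × 70 tonnes/day = 15,540 tonnes at £7.83/tonne → £121,678.20

£395,243.10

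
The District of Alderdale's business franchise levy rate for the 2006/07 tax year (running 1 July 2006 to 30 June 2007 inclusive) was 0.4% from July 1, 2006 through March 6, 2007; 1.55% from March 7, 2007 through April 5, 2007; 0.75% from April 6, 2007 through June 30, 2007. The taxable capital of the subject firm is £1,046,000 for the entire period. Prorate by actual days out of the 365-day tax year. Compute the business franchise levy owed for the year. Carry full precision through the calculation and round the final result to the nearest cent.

£6,035.28

July 1, 2006 – March 6, 2007: 249 days at 0.4% → £1,046,000 × 0.4% × 249/365 = £2,854.2904
March 7 – April 5, 2007: 30 days at 1.55% → £1,046,000 × 1.55% × 30/365 = £1,332.5753
April 6 – June 30, 2007: 86 days at 0.75% → £1,046,000 × 0.75% × 86/365 = £1,848.4110
Total = £6,035.2767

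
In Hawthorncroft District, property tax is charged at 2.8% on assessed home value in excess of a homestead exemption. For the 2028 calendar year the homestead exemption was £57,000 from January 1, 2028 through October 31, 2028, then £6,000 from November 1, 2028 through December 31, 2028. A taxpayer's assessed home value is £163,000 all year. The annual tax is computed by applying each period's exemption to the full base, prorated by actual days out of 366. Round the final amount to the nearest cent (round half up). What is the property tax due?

£3,206.00

January 1 – October 31, 2028: 305 days, exemption £57,000 → (£163,000 − £57,000) × 2.8% × 305/366 = £2,473.3333
November 1 – December 31, 2028: 61 days, exemption £6,000 → (£163,000 − £6,000) × 2.8% × 61/366 = £732.6667
Total = £3,206.0000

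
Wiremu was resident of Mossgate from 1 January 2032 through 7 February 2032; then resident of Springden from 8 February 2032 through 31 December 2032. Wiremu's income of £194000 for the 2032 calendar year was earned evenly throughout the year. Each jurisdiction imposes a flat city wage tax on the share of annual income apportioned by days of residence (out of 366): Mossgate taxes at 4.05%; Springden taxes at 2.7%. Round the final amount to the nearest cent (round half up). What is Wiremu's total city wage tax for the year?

Mossgate, 1 January – 7 February 2032: 38 days → £194000 × 4.05% × 38/366 = £815.7541
Springden, 8 February – 31 December 2032: 328 days → £194000 × 2.7% × 328/366 = £4694.1639
Total = £5509.9180

£5509.92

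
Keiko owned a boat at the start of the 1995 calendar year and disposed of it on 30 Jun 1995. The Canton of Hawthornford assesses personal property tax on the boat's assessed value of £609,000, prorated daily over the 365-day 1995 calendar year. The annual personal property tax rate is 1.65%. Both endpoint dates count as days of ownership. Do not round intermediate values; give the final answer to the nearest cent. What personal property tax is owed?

Days held (1 Jan – 30 Jun 1995): 181 out of 365
Tax = £609,000 × 1.65% × 181/365 = £4,982.9548

£4,982.95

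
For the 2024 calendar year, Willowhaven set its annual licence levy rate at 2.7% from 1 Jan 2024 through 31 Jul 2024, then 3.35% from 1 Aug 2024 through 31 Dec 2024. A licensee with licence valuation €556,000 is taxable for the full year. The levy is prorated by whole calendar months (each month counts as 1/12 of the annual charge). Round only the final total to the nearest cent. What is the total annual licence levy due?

1 Jan – 31 Jul 2024: 7 months at 2.7% → €556,000 × 2.7% × 7/12 = €8,757.0000
1 Aug – 31 Dec 2024: 5 months at 3.35% → €556,000 × 3.35% × 5/12 = €7,760.8333
Total = €16,517.8333

€16,517.83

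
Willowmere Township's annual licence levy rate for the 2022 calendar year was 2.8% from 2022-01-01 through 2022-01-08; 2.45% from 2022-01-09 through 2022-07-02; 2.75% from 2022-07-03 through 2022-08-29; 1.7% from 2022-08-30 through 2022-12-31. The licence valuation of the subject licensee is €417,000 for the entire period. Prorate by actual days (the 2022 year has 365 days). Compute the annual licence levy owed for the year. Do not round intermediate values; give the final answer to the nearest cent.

€9,384.78

2022-01-01 to 2022-01-08: 8 days at 2.8% → €417,000 × 2.8% × 8/365 = €255.9123
2022-01-09 to 2022-07-02: 175 days at 2.45% → €417,000 × 2.45% × 175/365 = €4,898.3219
2022-07-03 to 2022-08-29: 58 days at 2.75% → €417,000 × 2.75% × 58/365 = €1,822.2329
2022-08-30 to 2022-12-31: 124 days at 1.7% → €417,000 × 1.7% × 124/365 = €2,408.3178
Total = €9,384.7849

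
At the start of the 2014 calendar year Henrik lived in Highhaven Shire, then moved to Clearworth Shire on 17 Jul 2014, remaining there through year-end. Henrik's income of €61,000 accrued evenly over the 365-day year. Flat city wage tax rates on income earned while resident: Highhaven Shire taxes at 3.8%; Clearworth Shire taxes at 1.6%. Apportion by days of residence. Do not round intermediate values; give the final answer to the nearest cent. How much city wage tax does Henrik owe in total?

€1,700.31

Highhaven Shire, 1 Jan – 16 Jul 2014: 197 days → €61,000 × 3.8% × 197/365 = €1,251.0849
Clearworth Shire, 17 Jul – 31 Dec 2014: 168 days → €61,000 × 1.6% × 168/365 = €449.2274
Total = €1,700.3123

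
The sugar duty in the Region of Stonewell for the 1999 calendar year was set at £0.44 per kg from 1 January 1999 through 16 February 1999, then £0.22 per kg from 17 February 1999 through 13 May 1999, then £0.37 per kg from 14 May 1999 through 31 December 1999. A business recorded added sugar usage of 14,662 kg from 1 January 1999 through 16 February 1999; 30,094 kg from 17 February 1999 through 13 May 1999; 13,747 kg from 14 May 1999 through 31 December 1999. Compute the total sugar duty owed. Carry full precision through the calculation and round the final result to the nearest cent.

£18,158.35

1 January – 16 February 1999: 14,662 kg at £0.44/kg → £6,451.28
17 February – 13 May 1999: 30,094 kg at £0.22/kg → £6,620.68
14 May – 31 December 1999: 13,747 kg at £0.37/kg → £5,086.39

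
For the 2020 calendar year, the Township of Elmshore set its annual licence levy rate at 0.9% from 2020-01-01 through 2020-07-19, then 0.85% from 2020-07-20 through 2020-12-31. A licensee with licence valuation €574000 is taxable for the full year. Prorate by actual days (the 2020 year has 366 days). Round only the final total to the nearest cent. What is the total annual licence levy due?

2020-01-01 to 2020-07-19: 201 days at 0.9% → €574000 × 0.9% × 201/366 = €2837.0656
2020-07-20 to 2020-12-31: 165 days at 0.85% → €574000 × 0.85% × 165/366 = €2199.5492
Total = €5036.6148

€5036.61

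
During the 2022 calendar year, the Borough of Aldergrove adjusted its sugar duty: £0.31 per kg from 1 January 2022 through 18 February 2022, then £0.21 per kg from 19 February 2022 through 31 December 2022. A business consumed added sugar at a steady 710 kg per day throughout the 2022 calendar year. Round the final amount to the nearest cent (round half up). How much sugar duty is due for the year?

£57900.50

1 January – 18 February 2022: 49 days × 710 kg/day = 34,790 kg at £0.31/kg → £10784.90
19 February – 31 December 2022: 316 days × 710 kg/day = 224,360 kg at £0.21/kg → £47115.60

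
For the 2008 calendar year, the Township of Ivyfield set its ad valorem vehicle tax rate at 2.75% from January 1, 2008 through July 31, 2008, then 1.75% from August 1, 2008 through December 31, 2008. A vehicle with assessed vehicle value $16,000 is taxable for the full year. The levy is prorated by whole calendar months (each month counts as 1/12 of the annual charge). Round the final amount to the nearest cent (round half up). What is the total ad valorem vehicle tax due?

January 1 – July 31, 2008: 7 months at 2.75% → $16,000 × 2.75% × 7/12 = $256.6667
August 1 – December 31, 2008: 5 months at 1.75% → $16,000 × 1.75% × 5/12 = $116.6667
Total = $373.3333

$373.33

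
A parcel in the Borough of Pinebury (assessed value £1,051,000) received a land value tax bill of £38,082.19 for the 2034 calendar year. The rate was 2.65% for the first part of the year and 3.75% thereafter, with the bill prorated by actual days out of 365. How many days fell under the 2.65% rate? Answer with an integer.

42 days

Let d = days at the first rate; then 365 − d days at the second rate.
£1,051,000 × [2.65%·d + 3.75%·(365−d)] / 365 = £38,082.19
Solving gives d = 42, so the new rate took effect on 12 Feb 2034.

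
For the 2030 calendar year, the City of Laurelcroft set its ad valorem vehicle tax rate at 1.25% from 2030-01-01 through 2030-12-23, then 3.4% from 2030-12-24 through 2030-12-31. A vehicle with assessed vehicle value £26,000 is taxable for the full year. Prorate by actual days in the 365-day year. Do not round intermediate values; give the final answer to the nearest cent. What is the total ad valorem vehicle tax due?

2030-01-01 to 2030-12-23: 357 days at 1.25% → £26,000 × 1.25% × 357/365 = £317.8767
2030-12-24 to 2030-12-31: 8 days at 3.4% → £26,000 × 3.4% × 8/365 = £19.3753
Total = £337.2521

£337.25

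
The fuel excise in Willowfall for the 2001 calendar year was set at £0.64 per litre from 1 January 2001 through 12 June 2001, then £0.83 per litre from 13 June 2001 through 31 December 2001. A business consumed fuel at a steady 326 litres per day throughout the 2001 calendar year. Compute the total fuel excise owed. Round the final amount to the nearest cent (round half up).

£88,665.48

1 January – 12 June 2001: 163 days × 326 litres/day = 53,138 litres at £0.64/litre → £34,008.32
13 June – 31 December 2001: 202 days × 326 litres/day = 65,852 litres at £0.83/litre → £54,657.16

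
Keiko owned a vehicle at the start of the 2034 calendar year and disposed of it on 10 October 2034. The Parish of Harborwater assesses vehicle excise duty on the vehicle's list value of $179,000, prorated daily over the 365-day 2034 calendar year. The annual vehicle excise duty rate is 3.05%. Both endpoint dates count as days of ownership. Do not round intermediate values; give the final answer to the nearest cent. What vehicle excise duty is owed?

Days held (1 January – 10 October 2034): 283 out of 365
Tax = $179,000 × 3.05% × 283/365 = $4,232.9822

$4,232.98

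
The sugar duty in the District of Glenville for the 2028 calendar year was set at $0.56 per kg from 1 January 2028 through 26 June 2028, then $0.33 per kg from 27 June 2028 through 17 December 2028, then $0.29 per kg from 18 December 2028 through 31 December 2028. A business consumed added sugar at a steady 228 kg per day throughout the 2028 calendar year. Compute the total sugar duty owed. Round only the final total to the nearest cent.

$36,744.48

1 January – 26 June 2028: 178 days × 228 kg/day = 40,584 kg at $0.56/kg → $22,727.04
27 June – 17 December 2028: 174 days × 228 kg/day = 39,672 kg at $0.33/kg → $13,091.76
18 December – 31 December 2028: 14 days × 228 kg/day = 3,192 kg at $0.29/kg → $925.68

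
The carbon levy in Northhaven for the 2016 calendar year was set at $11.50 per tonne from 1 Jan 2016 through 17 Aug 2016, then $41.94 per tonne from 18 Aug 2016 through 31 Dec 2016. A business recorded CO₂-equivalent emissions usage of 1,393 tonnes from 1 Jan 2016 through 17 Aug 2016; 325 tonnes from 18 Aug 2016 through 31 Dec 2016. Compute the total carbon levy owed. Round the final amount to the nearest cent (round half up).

$29,650.00

1 Jan – 17 Aug 2016: 1,393 tonnes at $11.50/tonne → $16,019.50
18 Aug – 31 Dec 2016: 325 tonnes at $41.94/tonne → $13,630.50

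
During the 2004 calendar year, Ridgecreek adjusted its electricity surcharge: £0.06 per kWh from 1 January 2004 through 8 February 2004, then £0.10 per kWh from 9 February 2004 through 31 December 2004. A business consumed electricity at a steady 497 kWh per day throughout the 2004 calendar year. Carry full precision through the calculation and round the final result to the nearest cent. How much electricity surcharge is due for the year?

£17,414.88

1 January – 8 February 2004: 39 days × 497 kWh/day = 19,383 kWh at £0.06/kWh → £1,162.98
9 February – 31 December 2004: 327 days × 497 kWh/day = 162,519 kWh at £0.10/kWh → £16,251.90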